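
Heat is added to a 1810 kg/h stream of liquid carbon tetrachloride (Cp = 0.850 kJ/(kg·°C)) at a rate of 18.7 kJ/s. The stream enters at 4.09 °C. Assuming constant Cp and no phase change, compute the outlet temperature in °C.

Q = 18.7 kJ/s = 67320 kJ/h
ΔT = Q/(ṁ·Cp) = 67320/(1810×0.850) = 43.757 K
T_out = 4.09 + 43.757 = 47.847 °C

T_out = 47.8 °C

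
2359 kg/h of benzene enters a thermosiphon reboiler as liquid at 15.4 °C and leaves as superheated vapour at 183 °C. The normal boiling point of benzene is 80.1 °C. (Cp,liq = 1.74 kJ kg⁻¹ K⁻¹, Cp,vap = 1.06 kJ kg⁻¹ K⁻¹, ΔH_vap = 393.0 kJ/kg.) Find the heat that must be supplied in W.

Q = 403000 W

liquid 15.4→80.1 °C: 112.58 kJ/kg
vaporisation at 80.1 °C: 393 kJ/kg
vapour 80.1→183 °C: 109.07 kJ/kg
Δh = 112.58 + 393 + 109.07 = 614.65 kJ/kg
Q = ṁ·Δh = 2359 kg/h × 614.65 kJ/kg = 1.45e+06 kJ/h
|Q| = 402.77 kW = 402770 W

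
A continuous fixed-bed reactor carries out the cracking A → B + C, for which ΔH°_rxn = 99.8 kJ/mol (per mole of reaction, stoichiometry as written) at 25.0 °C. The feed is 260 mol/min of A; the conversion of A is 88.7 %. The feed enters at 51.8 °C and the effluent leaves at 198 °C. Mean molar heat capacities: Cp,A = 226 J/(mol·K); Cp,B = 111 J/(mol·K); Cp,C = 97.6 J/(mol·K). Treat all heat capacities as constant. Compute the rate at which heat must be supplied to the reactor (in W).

Extent of reaction ξ = 0.887 × 260 = 230.62 mol/min
Reaction term: ξ·ΔH°_rxn = 230.62 × 99.8 = 23016 kJ/min
Sensible, feed 51.8→25 °C: -1574.8 kJ/min
Outlet flows (mol/min): A 29.38, B 230.62, C 230.62
Sensible, products 25→198 °C: 9471.3 kJ/min
Q = ΔH = 30912 kJ/min = 515.21 kW
Heat supplied = 515210 W

Q_in = 515000 W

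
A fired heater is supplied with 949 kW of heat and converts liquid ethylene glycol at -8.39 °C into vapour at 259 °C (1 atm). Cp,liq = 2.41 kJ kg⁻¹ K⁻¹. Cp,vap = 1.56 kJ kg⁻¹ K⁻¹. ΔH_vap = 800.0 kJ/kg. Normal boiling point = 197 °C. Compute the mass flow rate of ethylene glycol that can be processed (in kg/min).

Δh = 2.41×(197−-8.39) + 800.0 + 1.56×(259−197) = 1391.7 kJ/kg
Q = 949 kW = 949 kJ/s = 56940 kJ/min
ṁ = Q/Δh = 56940 / 1391.7 = 40.914 kg/min

ṁ = 40.9 kg/min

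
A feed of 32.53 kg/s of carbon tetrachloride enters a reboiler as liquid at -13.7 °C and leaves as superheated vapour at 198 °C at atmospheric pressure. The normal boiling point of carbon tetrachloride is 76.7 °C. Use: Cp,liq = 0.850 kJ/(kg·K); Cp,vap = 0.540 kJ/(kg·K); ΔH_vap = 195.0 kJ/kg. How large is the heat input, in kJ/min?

Q = 658000 kJ/min

liquid -13.7→76.7 °C: 76.84 kJ/kg
vaporisation at 76.7 °C: 195 kJ/kg
vapour 76.7→198 °C: 65.502 kJ/kg
Δh = 76.84 + 195 + 65.502 = 337.34 kJ/kg
Q = ṁ·Δh = 32.53 kg/s × 337.34 kJ/kg = 10974 kJ/s
|Q| = 10974 kW = 658420 kJ/min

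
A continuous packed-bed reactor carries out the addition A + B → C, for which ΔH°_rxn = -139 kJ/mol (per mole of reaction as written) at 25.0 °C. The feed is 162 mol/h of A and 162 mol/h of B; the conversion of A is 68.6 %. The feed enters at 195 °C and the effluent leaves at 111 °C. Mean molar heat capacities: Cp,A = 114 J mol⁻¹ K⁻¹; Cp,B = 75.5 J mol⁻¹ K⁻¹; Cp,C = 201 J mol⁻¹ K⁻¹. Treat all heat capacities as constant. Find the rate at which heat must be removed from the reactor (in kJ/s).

Extent of reaction ξ = 0.686 × 162 = 111.13 mol/h
Reaction term: ξ·ΔH°_rxn = 111.13 × -139 = -15447 kJ/h
Sensible, feed 195→25 °C: -5218.8 kJ/h
Outlet flows (mol/h): A 50.868, B 50.868, C 111.13
Sensible, products 25→111 °C: 2750 kJ/h
Q = ΔH = -17916 kJ/h = -4.9767 kW
Heat removed = 4.9767 kJ/s

Q_out = 4.98 kJ/s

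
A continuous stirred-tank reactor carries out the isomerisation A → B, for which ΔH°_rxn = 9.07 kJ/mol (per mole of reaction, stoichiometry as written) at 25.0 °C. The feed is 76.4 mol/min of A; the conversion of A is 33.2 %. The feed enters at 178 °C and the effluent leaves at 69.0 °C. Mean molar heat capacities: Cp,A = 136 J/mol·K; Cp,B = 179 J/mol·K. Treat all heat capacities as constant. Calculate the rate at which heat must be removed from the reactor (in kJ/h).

Q_out = 51300 kJ/h

Extent of reaction ξ = 0.332 × 76.4 = 25.365 mol/min
Reaction term: ξ·ΔH°_rxn = 25.365 × 9.07 = 230.06 kJ/min
Sensible, feed 178→25 °C: -1589.7 kJ/min
Outlet flows (mol/min): A 51.035, B 25.365
Sensible, products 25→69.0 °C: 505.17 kJ/min
Q = ΔH = -854.5 kJ/min = -14.242 kW
Heat removed = 51270 kJ/h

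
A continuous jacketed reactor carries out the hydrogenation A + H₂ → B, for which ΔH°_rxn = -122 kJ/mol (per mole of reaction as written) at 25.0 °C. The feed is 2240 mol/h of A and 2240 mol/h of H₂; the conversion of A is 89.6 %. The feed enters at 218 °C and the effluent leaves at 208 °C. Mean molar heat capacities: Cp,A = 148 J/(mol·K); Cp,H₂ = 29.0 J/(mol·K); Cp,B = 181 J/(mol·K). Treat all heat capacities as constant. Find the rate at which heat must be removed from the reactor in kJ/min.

Extent of reaction ξ = 0.896 × 2240 = 2007 mol/h
Reaction term: ξ·ΔH°_rxn = 2007 × -122 = -244860 kJ/h
Sensible, feed 218→25 °C: -76521 kJ/h
Outlet flows (mol/h): A 232.96, H₂ 232.96, B 2007
Sensible, products 25→208 °C: 74025 kJ/h
Q = ΔH = -247350 kJ/h = -68.71 kW
Heat removed = 4122.6 kJ/min

Q_out = 4120 kJ/min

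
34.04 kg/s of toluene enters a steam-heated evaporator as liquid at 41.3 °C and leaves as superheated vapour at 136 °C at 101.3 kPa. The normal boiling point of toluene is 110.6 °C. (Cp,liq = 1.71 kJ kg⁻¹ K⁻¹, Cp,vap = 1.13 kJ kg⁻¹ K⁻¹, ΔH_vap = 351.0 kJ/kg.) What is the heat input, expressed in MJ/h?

liquid 41.3→110.6 °C: 118.5 kJ/kg
vaporisation at 110.6 °C: 351 kJ/kg
vapour 110.6→136 °C: 28.702 kJ/kg
Δh = 118.5 + 351 + 28.702 = 498.2 kJ/kg
Q = ṁ·Δh = 34.04 kg/s × 498.2 kJ/kg = 16959 kJ/s
|Q| = 16959 kW = 61052 MJ/h

Q = 61100 MJ/h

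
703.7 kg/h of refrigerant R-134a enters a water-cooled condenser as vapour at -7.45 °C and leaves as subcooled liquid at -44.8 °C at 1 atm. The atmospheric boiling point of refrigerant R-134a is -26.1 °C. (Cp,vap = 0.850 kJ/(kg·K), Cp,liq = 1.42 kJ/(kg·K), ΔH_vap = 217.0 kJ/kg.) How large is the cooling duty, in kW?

vapour -7.45→-26.1 °C: -15.853 kJ/kg
condensation at -26.1 °C: -217 kJ/kg
liquid -26.1→-44.8 °C: -26.554 kJ/kg
Δh = -15.853 + -217 + -26.554 = -259.41 kJ/kg
Q = ṁ·Δh = 703.7 kg/h × -259.41 kJ/kg = -182540 kJ/h
|Q| = 50.707 kW

Q_c = 50.7 kW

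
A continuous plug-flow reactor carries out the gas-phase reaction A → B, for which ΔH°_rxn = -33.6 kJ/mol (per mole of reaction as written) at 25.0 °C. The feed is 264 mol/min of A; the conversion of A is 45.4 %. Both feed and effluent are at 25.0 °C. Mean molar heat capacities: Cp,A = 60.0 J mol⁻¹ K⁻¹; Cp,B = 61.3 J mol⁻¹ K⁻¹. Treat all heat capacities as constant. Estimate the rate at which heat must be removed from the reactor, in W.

Extent of reaction ξ = 0.454 × 264 = 119.86 mol/min
Reaction term: ξ·ΔH°_rxn = 119.86 × -33.6 = -4027.2 kJ/min
Q = ΔH = -4027.2 kJ/min = -67.119 kW
Heat removed = 67119 W

Q_out = 67100 W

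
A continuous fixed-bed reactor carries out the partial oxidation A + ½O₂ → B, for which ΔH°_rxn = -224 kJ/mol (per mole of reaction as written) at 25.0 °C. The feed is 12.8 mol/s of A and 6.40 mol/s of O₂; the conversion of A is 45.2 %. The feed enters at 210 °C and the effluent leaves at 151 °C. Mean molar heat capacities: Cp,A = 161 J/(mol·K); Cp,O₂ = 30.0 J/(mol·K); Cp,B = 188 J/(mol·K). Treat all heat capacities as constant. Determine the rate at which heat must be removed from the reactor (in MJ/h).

Extent of reaction ξ = 0.452 × 12.8 = 5.7856 mol/s
Reaction term: ξ·ΔH°_rxn = 5.7856 × -224 = -1296 kJ/s
Sensible, feed 210→25 °C: -416.77 kJ/s
Outlet flows (mol/s): A 7.0144, O₂ 3.5072, B 5.7856
Sensible, products 25→151 °C: 292.6 kJ/s
Q = ΔH = -1420.1 kJ/s = -1420.1 kW
Heat removed = 5112.5 MJ/h

Q_out = 5110 MJ/h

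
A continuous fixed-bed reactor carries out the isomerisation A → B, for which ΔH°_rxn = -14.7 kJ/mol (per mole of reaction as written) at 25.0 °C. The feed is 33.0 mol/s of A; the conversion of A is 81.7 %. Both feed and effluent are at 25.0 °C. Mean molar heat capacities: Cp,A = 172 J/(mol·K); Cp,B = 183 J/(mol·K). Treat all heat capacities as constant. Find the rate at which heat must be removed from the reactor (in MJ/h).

Extent of reaction ξ = 0.817 × 33.0 = 26.961 mol/s
Reaction term: ξ·ΔH°_rxn = 26.961 × -14.7 = -396.33 kJ/s
Q = ΔH = -396.33 kJ/s = -396.33 kW
Heat removed = 1426.8 MJ/h

Q_out = 1430 MJ/h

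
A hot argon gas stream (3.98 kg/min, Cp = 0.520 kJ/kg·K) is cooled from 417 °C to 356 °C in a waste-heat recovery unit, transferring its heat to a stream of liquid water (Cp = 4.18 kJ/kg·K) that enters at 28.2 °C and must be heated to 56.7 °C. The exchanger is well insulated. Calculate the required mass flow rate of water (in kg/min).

ṁ_c = 1.06 kg/min

Heat released by hot stream: Q = 3.98 × 0.520 × (417 − 356) = 126.25 kJ/min
Energy balance on cold side (adiabatic exchanger): Q = ṁ_c·Cp_c·(T_c,out − T_c,in)
ṁ_c = 126.25 / [4.18 × (56.7 − 28.2)] = 1.0597 kg/min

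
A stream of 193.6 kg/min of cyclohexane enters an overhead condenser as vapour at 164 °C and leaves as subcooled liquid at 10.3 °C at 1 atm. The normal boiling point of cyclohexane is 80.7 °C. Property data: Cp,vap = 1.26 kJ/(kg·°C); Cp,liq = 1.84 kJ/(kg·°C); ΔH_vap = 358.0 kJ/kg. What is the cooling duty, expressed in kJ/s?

vapour 164→80.7 °C: -104.96 kJ/kg
condensation at 80.7 °C: -358 kJ/kg
liquid 80.7→10.3 °C: -129.54 kJ/kg
Δh = -104.96 + -358 + -129.54 = -592.49 kJ/kg
Q = ṁ·Δh = 193.6 kg/min × -592.49 kJ/kg = -114710 kJ/min
|Q| = 1911.8 kW

Q_c = 1910 kJ/s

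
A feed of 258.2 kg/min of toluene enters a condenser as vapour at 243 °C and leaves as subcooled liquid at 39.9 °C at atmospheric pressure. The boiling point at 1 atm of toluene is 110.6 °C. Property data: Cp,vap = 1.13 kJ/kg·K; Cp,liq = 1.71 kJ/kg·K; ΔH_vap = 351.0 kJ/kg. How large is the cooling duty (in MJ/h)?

vapour 243→110.6 °C: -149.61 kJ/kg
condensation at 110.6 °C: -351 kJ/kg
liquid 110.6→39.9 °C: -120.9 kJ/kg
Δh = -149.61 + -351 + -120.9 = -621.51 kJ/kg
Q = ṁ·Δh = 258.2 kg/min × -621.51 kJ/kg = -160470 kJ/min
|Q| = 2674.6 kW = 9628.4 MJ/h

Q_c = 9630 MJ/h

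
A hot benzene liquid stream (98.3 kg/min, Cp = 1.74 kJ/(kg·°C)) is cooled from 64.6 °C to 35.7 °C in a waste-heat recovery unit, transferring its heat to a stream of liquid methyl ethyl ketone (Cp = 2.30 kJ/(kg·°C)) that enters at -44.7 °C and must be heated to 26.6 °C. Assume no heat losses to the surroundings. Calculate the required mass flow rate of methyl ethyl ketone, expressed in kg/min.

ṁ_c = 30.1 kg/min

Heat released by hot stream: Q = 98.3 × 1.74 × (64.6 − 35.7) = 4943.1 kJ/min
Energy balance on cold side (adiabatic exchanger): Q = ṁ_c·Cp_c·(T_c,out − T_c,in)
ṁ_c = 4943.1 / [2.30 × (26.6 − -44.7)] = 30.143 kg/min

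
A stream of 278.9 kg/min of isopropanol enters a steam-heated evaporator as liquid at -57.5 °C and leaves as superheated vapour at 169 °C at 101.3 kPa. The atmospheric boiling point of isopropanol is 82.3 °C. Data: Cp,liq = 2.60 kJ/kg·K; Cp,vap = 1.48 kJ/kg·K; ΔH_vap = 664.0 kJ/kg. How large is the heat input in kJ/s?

liquid -57.5→82.3 °C: 363.48 kJ/kg
vaporisation at 82.3 °C: 664 kJ/kg
vapour 82.3→169 °C: 128.32 kJ/kg
Δh = 363.48 + 664 + 128.32 = 1155.8 kJ/kg
Q = ṁ·Δh = 278.9 kg/min × 1155.8 kJ/kg = 322350 kJ/min
|Q| = 5372.5 kW

Q = 5370 kJ/s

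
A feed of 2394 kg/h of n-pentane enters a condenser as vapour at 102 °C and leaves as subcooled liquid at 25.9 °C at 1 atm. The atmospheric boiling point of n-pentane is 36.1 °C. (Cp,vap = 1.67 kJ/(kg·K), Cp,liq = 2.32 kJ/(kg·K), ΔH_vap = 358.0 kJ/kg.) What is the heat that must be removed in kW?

vapour 102→36.1 °C: -110.05 kJ/kg
condensation at 36.1 °C: -358 kJ/kg
liquid 36.1→25.9 °C: -23.664 kJ/kg
Δh = -110.05 + -358 + -23.664 = -491.72 kJ/kg
Q = ṁ·Δh = 2394 kg/h × -491.72 kJ/kg = -1.1772e+06 kJ/h
|Q| = 326.99 kW

Q_c = 327 kW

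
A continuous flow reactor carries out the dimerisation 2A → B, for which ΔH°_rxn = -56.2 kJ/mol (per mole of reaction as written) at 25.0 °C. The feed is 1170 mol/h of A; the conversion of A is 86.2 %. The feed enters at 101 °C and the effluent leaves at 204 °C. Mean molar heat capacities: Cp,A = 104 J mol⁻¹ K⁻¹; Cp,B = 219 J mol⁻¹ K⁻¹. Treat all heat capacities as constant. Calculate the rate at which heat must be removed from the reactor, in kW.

Q_out = 4.12 kW

Extent of reaction ξ = 0.862 × 1170 / 2 = 504.27 mol/h
Reaction term: ξ·ΔH°_rxn = 504.27 × -56.2 = -28340 kJ/h
Sensible, feed 101→25 °C: -9247.7 kJ/h
Outlet flows (mol/h): A 161.46, B 504.27
Sensible, products 25→204 °C: 22774 kJ/h
Q = ΔH = -14814 kJ/h = -4.115 kW
Heat removed = 4.115 kW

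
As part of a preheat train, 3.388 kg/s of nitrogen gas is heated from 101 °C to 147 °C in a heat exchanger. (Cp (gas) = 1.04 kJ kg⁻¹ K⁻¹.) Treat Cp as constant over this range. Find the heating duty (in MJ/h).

Q = ṁ·Cp·ΔT = 3.388 × 1.04 × (147 − 101) = 162.08 kJ/s
Heating duty = 583.49 MJ/h

Q = 583 MJ/h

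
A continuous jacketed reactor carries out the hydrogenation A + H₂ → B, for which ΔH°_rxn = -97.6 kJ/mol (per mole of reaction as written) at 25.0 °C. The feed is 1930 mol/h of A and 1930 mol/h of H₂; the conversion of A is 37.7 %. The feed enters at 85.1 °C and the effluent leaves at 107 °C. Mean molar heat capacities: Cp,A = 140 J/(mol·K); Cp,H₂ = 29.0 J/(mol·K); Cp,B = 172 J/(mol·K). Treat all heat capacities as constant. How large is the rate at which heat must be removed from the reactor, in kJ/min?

Q_out = 1060 kJ/min

Extent of reaction ξ = 0.377 × 1930 = 727.61 mol/h
Reaction term: ξ·ΔH°_rxn = 727.61 × -97.6 = -71015 kJ/h
Sensible, feed 85.1→25 °C: -19603 kJ/h
Outlet flows (mol/h): A 1202.4, H₂ 1202.4, B 727.61
Sensible, products 25→107 °C: 26925 kJ/h
Q = ΔH = -63693 kJ/h = -17.692 kW
Heat removed = 1061.5 kJ/min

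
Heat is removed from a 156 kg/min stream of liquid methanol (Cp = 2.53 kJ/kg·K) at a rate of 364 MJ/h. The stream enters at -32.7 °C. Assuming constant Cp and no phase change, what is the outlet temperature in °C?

T_out = -48.1 °C

Q = 364 MJ/h = 6066.7 kJ/min
ΔT = Q/(ṁ·Cp) = 6066.7/(156×2.53) = 15.371 K
T_out = -32.7 − 15.371 = -48.071 °C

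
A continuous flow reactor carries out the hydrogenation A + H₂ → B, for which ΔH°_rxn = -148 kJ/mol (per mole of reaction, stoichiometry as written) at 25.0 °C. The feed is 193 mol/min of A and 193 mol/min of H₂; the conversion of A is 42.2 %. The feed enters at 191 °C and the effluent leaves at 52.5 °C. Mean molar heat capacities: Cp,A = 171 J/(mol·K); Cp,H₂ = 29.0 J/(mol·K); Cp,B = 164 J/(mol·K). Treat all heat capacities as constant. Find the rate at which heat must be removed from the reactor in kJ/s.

Q_out = 291 kJ/s

Extent of reaction ξ = 0.422 × 193 = 81.446 mol/min
Reaction term: ξ·ΔH°_rxn = 81.446 × -148 = -12054 kJ/min
Sensible, feed 191→25 °C: -6407.6 kJ/min
Outlet flows (mol/min): A 111.55, H₂ 111.55, B 81.446
Sensible, products 25→52.5 °C: 980.87 kJ/min
Q = ΔH = -17481 kJ/min = -291.35 kW
Heat removed = 291.35 kJ/s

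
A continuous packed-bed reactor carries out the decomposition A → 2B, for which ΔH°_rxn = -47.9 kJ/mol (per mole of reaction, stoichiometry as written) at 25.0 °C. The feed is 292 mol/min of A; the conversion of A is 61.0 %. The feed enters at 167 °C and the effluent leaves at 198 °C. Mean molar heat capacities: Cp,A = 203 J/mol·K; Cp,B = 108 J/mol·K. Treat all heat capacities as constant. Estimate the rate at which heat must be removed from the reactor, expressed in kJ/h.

Extent of reaction ξ = 0.610 × 292 = 178.12 mol/min
Reaction term: ξ·ΔH°_rxn = 178.12 × -47.9 = -8531.9 kJ/min
Sensible, feed 167→25 °C: -8417.2 kJ/min
Outlet flows (mol/min): A 113.88, B 356.24
Sensible, products 25→198 °C: 10655 kJ/min
Q = ΔH = -6293.8 kJ/min = -104.9 kW
Heat removed = 377630 kJ/h

Q_out = 378000 kJ/h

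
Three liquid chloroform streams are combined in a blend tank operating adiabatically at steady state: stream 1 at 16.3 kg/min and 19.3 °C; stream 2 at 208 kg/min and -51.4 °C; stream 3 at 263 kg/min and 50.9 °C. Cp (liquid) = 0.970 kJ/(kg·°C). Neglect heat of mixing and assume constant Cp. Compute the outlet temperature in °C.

Energy balance with Q = 0: Σ ṁᵢCp,ᵢ(T_out − Tᵢ) = 0
Σ ṁᵢCp,ᵢTᵢ = 16.3×0.970×19.3 + 208×0.970×-51.4 + 263×0.970×50.9 = 2919.8
Σ ṁᵢCp,ᵢ = 16.3×0.970 + 208×0.970 + 263×0.970 = 472.68
T_out = 2919.8 / 472.68 = 6.1771 °C

T_out = 6.18 °C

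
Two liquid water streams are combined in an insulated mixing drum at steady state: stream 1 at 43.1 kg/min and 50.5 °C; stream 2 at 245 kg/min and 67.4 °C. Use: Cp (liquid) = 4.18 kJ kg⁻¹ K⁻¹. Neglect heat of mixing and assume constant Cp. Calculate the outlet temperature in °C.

T_out = 64.9 °C

No heat crosses the boundary, so H_out = H_in.
T_out = Σ ṁᵢCp,ᵢTᵢ / Σ ṁᵢCp,ᵢ
      = 78122 / 1204.3 = 64.872 °C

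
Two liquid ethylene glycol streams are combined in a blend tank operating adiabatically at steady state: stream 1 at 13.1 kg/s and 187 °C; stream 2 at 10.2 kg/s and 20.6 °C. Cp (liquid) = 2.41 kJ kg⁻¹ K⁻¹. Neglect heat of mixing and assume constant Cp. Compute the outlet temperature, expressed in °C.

T_out = 114 °C

No heat crosses the boundary, so H_out = H_in.
Σ ṁᵢCp,ᵢTᵢ = 13.1×2.41×187 + 10.2×2.41×20.6 = 6410.2
Σ ṁᵢCp,ᵢ = 13.1×2.41 + 10.2×2.41 = 56.153
T_out = 6410.2 / 56.153 = 114.16 °C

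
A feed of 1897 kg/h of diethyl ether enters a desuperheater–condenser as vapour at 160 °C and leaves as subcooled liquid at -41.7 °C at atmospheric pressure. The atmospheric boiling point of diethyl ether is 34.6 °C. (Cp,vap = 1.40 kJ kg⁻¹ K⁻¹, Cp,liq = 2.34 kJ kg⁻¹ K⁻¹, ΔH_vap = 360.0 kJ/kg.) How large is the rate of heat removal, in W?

Q_c = 376000 W

vapour 160→34.6 °C: -175.56 kJ/kg
condensation at 34.6 °C: -360 kJ/kg
liquid 34.6→-41.7 °C: -178.54 kJ/kg
Δh = -175.56 + -360 + -178.54 = -714.1 kJ/kg
Q = ṁ·Δh = 1897 kg/h × -714.1 kJ/kg = -1.3547e+06 kJ/h
|Q| = 376.29 kW = 376290 W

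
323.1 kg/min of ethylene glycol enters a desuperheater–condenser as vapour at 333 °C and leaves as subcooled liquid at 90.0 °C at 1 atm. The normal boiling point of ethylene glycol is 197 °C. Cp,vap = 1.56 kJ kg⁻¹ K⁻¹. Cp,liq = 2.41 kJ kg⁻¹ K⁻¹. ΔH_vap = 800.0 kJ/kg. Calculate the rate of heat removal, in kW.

vapour 333→197 °C: -212.16 kJ/kg
condensation at 197 °C: -800 kJ/kg
liquid 197→90.0 °C: -257.87 kJ/kg
Δh = -212.16 + -800 + -257.87 = -1270 kJ/kg
Q = ṁ·Δh = 323.1 kg/min × -1270 kJ/kg = -410350 kJ/min
|Q| = 6839.1 kW

Q_c = 6840 kW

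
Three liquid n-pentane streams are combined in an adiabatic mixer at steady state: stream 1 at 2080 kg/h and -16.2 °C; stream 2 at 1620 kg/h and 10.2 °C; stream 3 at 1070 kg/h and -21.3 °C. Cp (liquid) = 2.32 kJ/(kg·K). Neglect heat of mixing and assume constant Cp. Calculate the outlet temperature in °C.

T_out = -8.38 °C

Energy balance with Q = 0: Σ ṁᵢCp,ᵢ(T_out − Tᵢ) = 0
T_out = Σ ṁᵢCp,ᵢTᵢ / Σ ṁᵢCp,ᵢ
      = -92714 / 11066 = -8.378 °C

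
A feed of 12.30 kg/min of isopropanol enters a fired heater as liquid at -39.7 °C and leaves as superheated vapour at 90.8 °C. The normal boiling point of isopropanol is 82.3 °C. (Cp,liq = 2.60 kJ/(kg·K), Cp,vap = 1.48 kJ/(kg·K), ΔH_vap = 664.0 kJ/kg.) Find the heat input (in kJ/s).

Q = 204 kJ/s

liquid -39.7→82.3 °C: 317.2 kJ/kg
vaporisation at 82.3 °C: 664 kJ/kg
vapour 82.3→90.8 °C: 12.58 kJ/kg
Δh = 317.2 + 664 + 12.58 = 993.78 kJ/kg
Q = ṁ·Δh = 12.30 kg/min × 993.78 kJ/kg = 12223 kJ/min
|Q| = 203.72 kW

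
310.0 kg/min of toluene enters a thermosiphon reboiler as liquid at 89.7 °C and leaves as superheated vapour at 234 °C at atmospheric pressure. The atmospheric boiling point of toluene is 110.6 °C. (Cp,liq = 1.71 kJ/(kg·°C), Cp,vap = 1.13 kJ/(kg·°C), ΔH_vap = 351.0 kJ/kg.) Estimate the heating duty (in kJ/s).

Q = 2720 kJ/s

liquid 89.7→110.6 °C: 35.739 kJ/kg
vaporisation at 110.6 °C: 351 kJ/kg
vapour 110.6→234 °C: 139.44 kJ/kg
Δh = 35.739 + 351 + 139.44 = 526.18 kJ/kg
Q = ṁ·Δh = 310.0 kg/min × 526.18 kJ/kg = 163120 kJ/min
|Q| = 2718.6 kW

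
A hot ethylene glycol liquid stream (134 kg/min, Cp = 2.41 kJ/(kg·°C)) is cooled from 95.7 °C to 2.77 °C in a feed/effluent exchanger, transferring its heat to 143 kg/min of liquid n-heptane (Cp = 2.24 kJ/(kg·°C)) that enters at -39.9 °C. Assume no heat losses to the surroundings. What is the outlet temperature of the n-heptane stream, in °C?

T_c,out = 53.8 °C

Heat released by hot stream: Q = 134 × 2.41 × (95.7 − 2.77) = 30011 kJ/min
Energy balance on cold side (adiabatic exchanger): Q = ṁ_c·Cp_c·(T_c,out − T_c,in)
T_c,out = -39.9 + 30011/(143 × 2.24) = 53.79 °C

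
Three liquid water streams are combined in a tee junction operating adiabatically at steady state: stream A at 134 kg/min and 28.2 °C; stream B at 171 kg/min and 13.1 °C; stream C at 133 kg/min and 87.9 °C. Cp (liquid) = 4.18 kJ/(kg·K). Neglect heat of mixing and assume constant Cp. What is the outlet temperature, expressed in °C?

T_out = 40.4 °C

Energy balance with Q = 0: Σ ṁᵢCp,ᵢ(T_out − Tᵢ) = 0
Σ ṁᵢCp,ᵢTᵢ = 134×4.18×28.2 + 171×4.18×13.1 + 133×4.18×87.9 = 74026
Σ ṁᵢCp,ᵢ = 134×4.18 + 171×4.18 + 133×4.18 = 1830.8
T_out = 74026 / 1830.8 = 40.433 °C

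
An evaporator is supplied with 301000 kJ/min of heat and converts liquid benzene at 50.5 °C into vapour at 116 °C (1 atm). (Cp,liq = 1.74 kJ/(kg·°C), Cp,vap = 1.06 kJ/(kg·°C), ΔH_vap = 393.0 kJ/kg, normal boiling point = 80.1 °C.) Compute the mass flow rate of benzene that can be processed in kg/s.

ṁ = 10.4 kg/s

Δh = 1.74×(80.1−50.5) + 393.0 + 1.06×(116−80.1) = 482.56 kJ/kg
Q = 301000 kJ/min = 5016.7 kJ/s = 5016.7 kJ/s
ṁ = Q/Δh = 5016.7 / 482.56 = 10.396 kg/s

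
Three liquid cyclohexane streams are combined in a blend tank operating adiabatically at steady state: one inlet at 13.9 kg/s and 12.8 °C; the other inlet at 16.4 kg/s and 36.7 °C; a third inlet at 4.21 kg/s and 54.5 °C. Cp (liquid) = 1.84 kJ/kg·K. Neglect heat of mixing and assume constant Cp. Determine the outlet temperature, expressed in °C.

No heat crosses the boundary, so H_out = H_in.
T_out = Σ ṁᵢCp,ᵢTᵢ / Σ ṁᵢCp,ᵢ
      = 1857 / 63.498 = 29.245 °C

T_out = 29.2 °C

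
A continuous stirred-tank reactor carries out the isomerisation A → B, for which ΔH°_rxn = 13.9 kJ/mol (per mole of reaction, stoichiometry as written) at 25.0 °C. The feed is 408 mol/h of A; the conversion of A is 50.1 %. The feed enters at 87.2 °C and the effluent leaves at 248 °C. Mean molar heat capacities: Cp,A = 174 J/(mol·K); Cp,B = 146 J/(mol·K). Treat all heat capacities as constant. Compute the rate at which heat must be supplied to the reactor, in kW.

Extent of reaction ξ = 0.501 × 408 = 204.41 mol/h
Reaction term: ξ·ΔH°_rxn = 204.41 × 13.9 = 2841.3 kJ/h
Sensible, feed 87.2→25 °C: -4415.7 kJ/h
Outlet flows (mol/h): A 203.59, B 204.41
Sensible, products 25→248 °C: 14555 kJ/h
Q = ΔH = 12980 kJ/h = 3.6057 kW
Heat supplied = 3.6057 kW

Q_in = 3.61 kW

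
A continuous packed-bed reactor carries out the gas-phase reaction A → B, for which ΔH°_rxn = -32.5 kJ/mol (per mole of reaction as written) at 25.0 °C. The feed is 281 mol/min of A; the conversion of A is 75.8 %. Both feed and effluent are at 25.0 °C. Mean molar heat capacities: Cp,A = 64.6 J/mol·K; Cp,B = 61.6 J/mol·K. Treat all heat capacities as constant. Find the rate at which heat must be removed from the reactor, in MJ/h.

Extent of reaction ξ = 0.758 × 281 = 213 mol/min
Reaction term: ξ·ΔH°_rxn = 213 × -32.5 = -6922.4 kJ/min
Q = ΔH = -6922.4 kJ/min = -115.37 kW
Heat removed = 415.35 MJ/h

Q_out = 415 MJ/h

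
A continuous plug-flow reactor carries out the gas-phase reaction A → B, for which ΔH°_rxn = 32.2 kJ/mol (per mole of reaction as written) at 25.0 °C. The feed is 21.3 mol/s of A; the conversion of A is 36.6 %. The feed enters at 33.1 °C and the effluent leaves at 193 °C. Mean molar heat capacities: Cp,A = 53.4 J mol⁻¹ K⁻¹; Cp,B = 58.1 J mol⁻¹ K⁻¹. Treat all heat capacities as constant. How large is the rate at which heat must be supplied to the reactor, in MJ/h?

Q_in = 1580 MJ/h

Extent of reaction ξ = 0.366 × 21.3 = 7.7958 mol/s
Reaction term: ξ·ΔH°_rxn = 7.7958 × 32.2 = 251.02 kJ/s
Sensible, feed 33.1→25 °C: -9.2131 kJ/s
Outlet flows (mol/s): A 13.504, B 7.7958
Sensible, products 25→193 °C: 197.24 kJ/s
Q = ΔH = 439.05 kJ/s = 439.05 kW
Heat supplied = 1580.6 MJ/h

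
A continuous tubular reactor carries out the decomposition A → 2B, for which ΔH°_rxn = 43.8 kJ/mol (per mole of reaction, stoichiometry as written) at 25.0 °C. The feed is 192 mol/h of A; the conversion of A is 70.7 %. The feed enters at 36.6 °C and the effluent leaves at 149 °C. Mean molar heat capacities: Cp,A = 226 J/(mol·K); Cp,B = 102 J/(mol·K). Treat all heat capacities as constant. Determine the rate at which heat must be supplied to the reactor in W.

Extent of reaction ξ = 0.707 × 192 = 135.74 mol/h
Reaction term: ξ·ΔH°_rxn = 135.74 × 43.8 = 5945.6 kJ/h
Sensible, feed 36.6→25 °C: -503.35 kJ/h
Outlet flows (mol/h): A 56.256, B 271.49
Sensible, products 25→149 °C: 5010.3 kJ/h
Q = ΔH = 10453 kJ/h = 2.9035 kW
Heat supplied = 2903.5 W

Q_in = 2900 W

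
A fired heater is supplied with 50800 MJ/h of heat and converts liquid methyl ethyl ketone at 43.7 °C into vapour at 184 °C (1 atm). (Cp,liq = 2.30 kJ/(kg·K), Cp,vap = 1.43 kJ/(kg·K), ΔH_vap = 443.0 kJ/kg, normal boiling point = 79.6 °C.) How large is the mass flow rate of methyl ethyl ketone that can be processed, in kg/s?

Δh = 2.30×(79.6−43.7) + 443.0 + 1.43×(184−79.6) = 674.86 kJ/kg
Q = 50800 MJ/h = 14111 kJ/s = 14111 kJ/s
ṁ = Q/Δh = 14111 / 674.86 = 20.91 kg/s

ṁ = 20.9 kg/s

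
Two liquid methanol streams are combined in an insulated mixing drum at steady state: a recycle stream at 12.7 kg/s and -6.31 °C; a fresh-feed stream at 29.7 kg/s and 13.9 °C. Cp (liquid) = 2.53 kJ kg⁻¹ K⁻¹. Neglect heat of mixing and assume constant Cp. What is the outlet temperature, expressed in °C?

T_out = 7.85 °C

Adiabatic, steady state ⇒ Σ ṁᵢCp,ᵢ(T_out − Tᵢ) = 0
T_out = Σ ṁᵢCp,ᵢTᵢ / Σ ṁᵢCp,ᵢ
      = 841.71 / 107.27 = 7.8465 °C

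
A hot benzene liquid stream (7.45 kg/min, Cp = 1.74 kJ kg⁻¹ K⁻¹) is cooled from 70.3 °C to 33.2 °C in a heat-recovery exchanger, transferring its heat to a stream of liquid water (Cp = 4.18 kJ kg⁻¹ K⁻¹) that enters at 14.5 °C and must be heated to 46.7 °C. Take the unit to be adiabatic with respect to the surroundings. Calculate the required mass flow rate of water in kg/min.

Heat released by hot stream: Q = 7.45 × 1.74 × (70.3 − 33.2) = 480.93 kJ/min
Energy balance on cold side (adiabatic exchanger): Q = ṁ_c·Cp_c·(T_c,out − T_c,in)
ṁ_c = 480.93 / [4.18 × (46.7 − 14.5)] = 3.5731 kg/min

ṁ_c = 3.57 kg/min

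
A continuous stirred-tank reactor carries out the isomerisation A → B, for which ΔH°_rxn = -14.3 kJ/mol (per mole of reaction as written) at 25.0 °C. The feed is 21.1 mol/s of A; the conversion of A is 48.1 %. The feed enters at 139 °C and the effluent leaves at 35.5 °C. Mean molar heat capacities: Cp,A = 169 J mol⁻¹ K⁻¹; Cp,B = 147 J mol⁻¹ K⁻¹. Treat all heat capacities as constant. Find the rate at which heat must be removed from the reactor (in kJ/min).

Q_out = 31000 kJ/min

Extent of reaction ξ = 0.481 × 21.1 = 10.149 mol/s
Reaction term: ξ·ΔH°_rxn = 10.149 × -14.3 = -145.13 kJ/s
Sensible, feed 139→25 °C: -406.51 kJ/s
Outlet flows (mol/s): A 10.951, B 10.149
Sensible, products 25→35.5 °C: 35.098 kJ/s
Q = ΔH = -516.55 kJ/s = -516.55 kW
Heat removed = 30993 kJ/min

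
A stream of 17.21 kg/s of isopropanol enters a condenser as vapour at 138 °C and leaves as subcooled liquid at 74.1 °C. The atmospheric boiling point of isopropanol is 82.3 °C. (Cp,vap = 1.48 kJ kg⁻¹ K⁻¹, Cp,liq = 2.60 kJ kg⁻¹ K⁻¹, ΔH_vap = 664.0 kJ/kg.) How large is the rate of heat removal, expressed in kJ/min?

vapour 138→82.3 °C: -82.436 kJ/kg
condensation at 82.3 °C: -664 kJ/kg
liquid 82.3→74.1 °C: -21.32 kJ/kg
Δh = -82.436 + -664 + -21.32 = -767.76 kJ/kg
Q = ṁ·Δh = 17.21 kg/s × -767.76 kJ/kg = -13213 kJ/s
|Q| = 13213 kW = 792780 kJ/min

Q_c = 793000 kJ/min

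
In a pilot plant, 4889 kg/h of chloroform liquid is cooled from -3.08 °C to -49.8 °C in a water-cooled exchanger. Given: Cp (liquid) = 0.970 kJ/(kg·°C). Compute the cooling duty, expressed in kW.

Q_c = 61.5 kW

Q = ṁ·Cp·ΔT = 4889 × 0.970 × (-49.8 − -3.08) = -221560 kJ/h
Converting: 221560 / 3600 s = 61.545 kW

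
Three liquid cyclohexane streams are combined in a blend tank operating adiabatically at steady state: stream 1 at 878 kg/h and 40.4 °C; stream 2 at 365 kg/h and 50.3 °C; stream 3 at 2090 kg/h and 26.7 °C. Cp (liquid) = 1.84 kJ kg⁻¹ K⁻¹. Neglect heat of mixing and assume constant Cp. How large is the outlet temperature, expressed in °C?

T_out = 32.9 °C

No heat crosses the boundary, so H_out = H_in.
T_out = Σ ṁᵢCp,ᵢTᵢ / Σ ṁᵢCp,ᵢ
      = 201730 / 6132.7 = 32.893 °C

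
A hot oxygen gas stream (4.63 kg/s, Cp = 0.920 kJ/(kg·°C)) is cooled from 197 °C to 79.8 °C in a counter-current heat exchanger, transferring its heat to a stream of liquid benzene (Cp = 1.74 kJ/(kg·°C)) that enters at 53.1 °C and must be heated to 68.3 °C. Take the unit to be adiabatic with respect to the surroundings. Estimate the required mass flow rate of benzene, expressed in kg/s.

Heat released by hot stream: Q = 4.63 × 0.920 × (197 − 79.8) = 499.23 kJ/s
Energy balance on cold side (adiabatic exchanger): Q = ṁ_c·Cp_c·(T_c,out − T_c,in)
ṁ_c = 499.23 / [1.74 × (68.3 − 53.1)] = 18.876 kg/s

ṁ_c = 18.9 kg/s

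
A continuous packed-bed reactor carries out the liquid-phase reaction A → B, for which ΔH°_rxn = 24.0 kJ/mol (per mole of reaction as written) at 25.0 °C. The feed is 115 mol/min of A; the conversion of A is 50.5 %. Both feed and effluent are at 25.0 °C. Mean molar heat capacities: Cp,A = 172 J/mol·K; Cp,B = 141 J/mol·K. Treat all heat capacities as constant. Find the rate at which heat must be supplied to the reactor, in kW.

Extent of reaction ξ = 0.505 × 115 = 58.075 mol/min
Reaction term: ξ·ΔH°_rxn = 58.075 × 24.0 = 1393.8 kJ/min
Q = ΔH = 1393.8 kJ/min = 23.23 kW
Heat supplied = 23.23 kW

Q_in = 23.2 kW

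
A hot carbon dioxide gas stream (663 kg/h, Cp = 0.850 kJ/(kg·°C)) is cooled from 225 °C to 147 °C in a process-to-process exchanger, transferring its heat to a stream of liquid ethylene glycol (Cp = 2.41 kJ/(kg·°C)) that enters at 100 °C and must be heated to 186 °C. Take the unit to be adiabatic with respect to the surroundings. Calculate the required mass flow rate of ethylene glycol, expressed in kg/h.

ṁ_c = 212 kg/h

Heat released by hot stream: Q = 663 × 0.850 × (225 − 147) = 43957 kJ/h
Energy balance on cold side (adiabatic exchanger): Q = ṁ_c·Cp_c·(T_c,out − T_c,in)
ṁ_c = 43957 / [2.41 × (186 − 100)] = 212.09 kg/h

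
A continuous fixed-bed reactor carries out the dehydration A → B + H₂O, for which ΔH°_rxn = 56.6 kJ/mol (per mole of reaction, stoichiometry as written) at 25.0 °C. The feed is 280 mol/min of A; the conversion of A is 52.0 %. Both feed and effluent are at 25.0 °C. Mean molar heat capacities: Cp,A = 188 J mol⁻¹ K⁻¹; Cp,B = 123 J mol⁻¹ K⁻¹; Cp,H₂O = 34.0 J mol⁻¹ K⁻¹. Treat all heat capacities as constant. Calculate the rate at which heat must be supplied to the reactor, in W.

Extent of reaction ξ = 0.520 × 280 = 145.6 mol/min
Reaction term: ξ·ΔH°_rxn = 145.6 × 56.6 = 8241 kJ/min
Q = ΔH = 8241 kJ/min = 137.35 kW
Heat supplied = 137350 W

Q_in = 137000 W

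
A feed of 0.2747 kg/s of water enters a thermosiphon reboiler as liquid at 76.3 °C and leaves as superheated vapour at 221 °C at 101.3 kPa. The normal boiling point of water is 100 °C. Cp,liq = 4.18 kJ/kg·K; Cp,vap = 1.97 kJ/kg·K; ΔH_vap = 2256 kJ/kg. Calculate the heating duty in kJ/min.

liquid 76.3→100 °C: 99.066 kJ/kg
vaporisation at 100 °C: 2256 kJ/kg
vapour 100→221 °C: 238.37 kJ/kg
Δh = 99.066 + 2256 + 238.37 = 2593.4 kJ/kg
Q = ṁ·Δh = 0.2747 kg/s × 2593.4 kJ/kg = 712.42 kJ/s
|Q| = 712.42 kW = 42745 kJ/min

Q = 42700 kJ/min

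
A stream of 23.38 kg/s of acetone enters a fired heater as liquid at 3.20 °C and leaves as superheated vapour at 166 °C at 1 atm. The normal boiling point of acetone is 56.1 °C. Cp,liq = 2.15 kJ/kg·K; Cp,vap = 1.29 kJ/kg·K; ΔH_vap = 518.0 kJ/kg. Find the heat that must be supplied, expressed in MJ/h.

liquid 3.20→56.1 °C: 113.73 kJ/kg
vaporisation at 56.1 °C: 518 kJ/kg
vapour 56.1→166 °C: 141.77 kJ/kg
Δh = 113.73 + 518 + 141.77 = 773.51 kJ/kg
Q = ṁ·Δh = 23.38 kg/s × 773.51 kJ/kg = 18085 kJ/s
|Q| = 18085 kW = 65104 MJ/h

Q = 65100 MJ/h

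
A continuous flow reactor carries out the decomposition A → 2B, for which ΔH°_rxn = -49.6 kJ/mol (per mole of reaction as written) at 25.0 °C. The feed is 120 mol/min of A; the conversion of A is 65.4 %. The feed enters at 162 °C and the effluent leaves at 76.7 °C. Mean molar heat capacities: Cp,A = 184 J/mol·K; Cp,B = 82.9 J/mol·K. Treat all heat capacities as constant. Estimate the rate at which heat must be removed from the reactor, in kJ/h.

Q_out = 351000 kJ/h

Extent of reaction ξ = 0.654 × 120 = 78.48 mol/min
Reaction term: ξ·ΔH°_rxn = 78.48 × -49.6 = -3892.6 kJ/min
Sensible, feed 162→25 °C: -3025 kJ/min
Outlet flows (mol/min): A 41.52, B 156.96
Sensible, products 25→76.7 °C: 1067.7 kJ/min
Q = ΔH = -5849.9 kJ/min = -97.498 kW
Heat removed = 350990 kJ/h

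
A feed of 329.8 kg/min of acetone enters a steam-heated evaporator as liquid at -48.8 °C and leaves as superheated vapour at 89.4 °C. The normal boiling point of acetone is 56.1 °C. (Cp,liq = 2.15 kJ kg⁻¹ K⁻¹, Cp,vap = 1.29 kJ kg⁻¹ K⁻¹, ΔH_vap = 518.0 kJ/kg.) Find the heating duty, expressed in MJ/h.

liquid -48.8→56.1 °C: 225.53 kJ/kg
vaporisation at 56.1 °C: 518 kJ/kg
vapour 56.1→89.4 °C: 42.957 kJ/kg
Δh = 225.53 + 518 + 42.957 = 786.49 kJ/kg
Q = ṁ·Δh = 329.8 kg/min × 786.49 kJ/kg = 259390 kJ/min
|Q| = 4323.1 kW = 15563 MJ/h

Q = 15600 MJ/h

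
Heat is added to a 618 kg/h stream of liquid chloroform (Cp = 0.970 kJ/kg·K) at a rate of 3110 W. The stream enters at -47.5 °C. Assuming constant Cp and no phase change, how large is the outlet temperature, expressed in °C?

Q = 3110 W = 11196 kJ/h
ΔT = Q/(ṁ·Cp) = 11196/(618×0.970) = 18.677 K
T_out = -47.5 + 18.677 = -28.823 °C

T_out = -28.8 °C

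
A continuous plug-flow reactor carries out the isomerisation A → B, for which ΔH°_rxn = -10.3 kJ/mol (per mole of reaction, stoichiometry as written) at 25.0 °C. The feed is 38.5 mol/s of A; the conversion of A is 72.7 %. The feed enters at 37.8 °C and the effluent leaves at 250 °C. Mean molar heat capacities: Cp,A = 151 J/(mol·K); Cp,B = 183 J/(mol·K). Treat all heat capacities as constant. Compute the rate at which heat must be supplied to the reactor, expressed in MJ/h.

Q_in = 4130 MJ/h

Extent of reaction ξ = 0.727 × 38.5 = 27.989 mol/s
Reaction term: ξ·ΔH°_rxn = 27.989 × -10.3 = -288.29 kJ/s
Sensible, feed 37.8→25 °C: -74.413 kJ/s
Outlet flows (mol/s): A 10.511, B 27.989
Sensible, products 25→250 °C: 1509.6 kJ/s
Q = ΔH = 1146.9 kJ/s = 1146.9 kW
Heat supplied = 4128.7 MJ/h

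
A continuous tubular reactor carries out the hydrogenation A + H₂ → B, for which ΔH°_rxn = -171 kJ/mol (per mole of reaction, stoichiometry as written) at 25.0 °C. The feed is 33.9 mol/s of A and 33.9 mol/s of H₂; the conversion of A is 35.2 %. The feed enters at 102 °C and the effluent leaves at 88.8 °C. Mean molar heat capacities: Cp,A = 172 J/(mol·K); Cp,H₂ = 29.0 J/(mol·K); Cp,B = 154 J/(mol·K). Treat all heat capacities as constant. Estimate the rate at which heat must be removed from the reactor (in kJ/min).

Q_out = 130000 kJ/min

Extent of reaction ξ = 0.352 × 33.9 = 11.933 mol/s
Reaction term: ξ·ΔH°_rxn = 11.933 × -171 = -2040.5 kJ/s
Sensible, feed 102→25 °C: -524.67 kJ/s
Outlet flows (mol/s): A 21.967, H₂ 21.967, B 11.933
Sensible, products 25→88.8 °C: 398.95 kJ/s
Q = ΔH = -2166.2 kJ/s = -2166.2 kW
Heat removed = 129970 kJ/min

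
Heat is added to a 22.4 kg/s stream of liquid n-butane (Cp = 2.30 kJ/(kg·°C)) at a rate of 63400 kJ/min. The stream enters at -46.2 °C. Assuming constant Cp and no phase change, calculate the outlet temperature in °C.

Q = 63400 kJ/min = 1056.7 kJ/s
ΔT = Q/(ṁ·Cp) = 1056.7/(22.4×2.30) = 20.51 K
T_out = -46.2 + 20.51 = -25.69 °C

T_out = -25.7 °C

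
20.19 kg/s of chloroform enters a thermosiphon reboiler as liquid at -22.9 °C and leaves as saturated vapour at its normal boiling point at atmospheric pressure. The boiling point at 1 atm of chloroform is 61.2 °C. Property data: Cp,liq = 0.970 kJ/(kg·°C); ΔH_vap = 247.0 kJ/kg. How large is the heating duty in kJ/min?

liquid -22.9→61.2 °C: 81.577 kJ/kg
vaporisation at 61.2 °C: 247 kJ/kg
Δh = 81.577 + 247 = 328.58 kJ/kg
Q = ṁ·Δh = 20.19 kg/s × 328.58 kJ/kg = 6634 kJ/s
|Q| = 6634 kW = 398040 kJ/min

Q = 398000 kJ/min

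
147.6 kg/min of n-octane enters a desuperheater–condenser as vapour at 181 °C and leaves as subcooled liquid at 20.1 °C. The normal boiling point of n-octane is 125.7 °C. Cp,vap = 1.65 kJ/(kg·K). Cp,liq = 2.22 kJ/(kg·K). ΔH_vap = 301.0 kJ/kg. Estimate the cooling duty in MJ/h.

vapour 181→125.7 °C: -91.245 kJ/kg
condensation at 125.7 °C: -301 kJ/kg
liquid 125.7→20.1 °C: -234.43 kJ/kg
Δh = -91.245 + -301 + -234.43 = -626.68 kJ/kg
Q = ṁ·Δh = 147.6 kg/min × -626.68 kJ/kg = -92498 kJ/min
|Q| = 1541.6 kW = 5549.9 MJ/h

Q_c = 5550 MJ/h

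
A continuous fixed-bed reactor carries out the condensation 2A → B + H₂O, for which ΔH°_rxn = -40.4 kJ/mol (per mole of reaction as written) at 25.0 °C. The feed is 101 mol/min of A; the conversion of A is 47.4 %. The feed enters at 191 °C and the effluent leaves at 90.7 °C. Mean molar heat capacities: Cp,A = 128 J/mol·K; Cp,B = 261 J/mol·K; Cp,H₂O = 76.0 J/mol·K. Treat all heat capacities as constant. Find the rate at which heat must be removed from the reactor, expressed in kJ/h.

Q_out = 128000 kJ/h

Extent of reaction ξ = 0.474 × 101 / 2 = 23.937 mol/min
Reaction term: ξ·ΔH°_rxn = 23.937 × -40.4 = -967.05 kJ/min
Sensible, feed 191→25 °C: -2146 kJ/min
Outlet flows (mol/min): A 53.126, B 23.937, H₂O 23.937
Sensible, products 25→90.7 °C: 976.76 kJ/min
Q = ΔH = -2136.3 kJ/min = -35.606 kW
Heat removed = 128180 kJ/h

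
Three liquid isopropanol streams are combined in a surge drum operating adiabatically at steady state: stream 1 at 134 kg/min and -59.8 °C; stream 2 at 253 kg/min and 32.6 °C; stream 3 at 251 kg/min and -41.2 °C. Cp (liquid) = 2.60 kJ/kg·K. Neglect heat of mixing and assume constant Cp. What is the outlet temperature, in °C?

T_out = -15.8 °C

Adiabatic, steady state ⇒ Σ ṁᵢCp,ᵢ(T_out − Tᵢ) = 0
T_out = Σ ṁᵢCp,ᵢTᵢ / Σ ṁᵢCp,ᵢ
      = -26277 / 1658.8 = -15.841 °C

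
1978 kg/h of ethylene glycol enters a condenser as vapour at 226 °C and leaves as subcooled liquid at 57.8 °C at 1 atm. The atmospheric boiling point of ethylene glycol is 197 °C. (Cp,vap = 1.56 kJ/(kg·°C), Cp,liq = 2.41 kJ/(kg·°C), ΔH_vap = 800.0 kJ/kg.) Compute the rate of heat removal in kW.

Q_c = 649 kW

vapour 226→197 °C: -45.24 kJ/kg
condensation at 197 °C: -800 kJ/kg
liquid 197→57.8 °C: -335.47 kJ/kg
Δh = -45.24 + -800 + -335.47 = -1180.7 kJ/kg
Q = ṁ·Δh = 1978 kg/h × -1180.7 kJ/kg = -2.3354e+06 kJ/h
|Q| = 648.74 kW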